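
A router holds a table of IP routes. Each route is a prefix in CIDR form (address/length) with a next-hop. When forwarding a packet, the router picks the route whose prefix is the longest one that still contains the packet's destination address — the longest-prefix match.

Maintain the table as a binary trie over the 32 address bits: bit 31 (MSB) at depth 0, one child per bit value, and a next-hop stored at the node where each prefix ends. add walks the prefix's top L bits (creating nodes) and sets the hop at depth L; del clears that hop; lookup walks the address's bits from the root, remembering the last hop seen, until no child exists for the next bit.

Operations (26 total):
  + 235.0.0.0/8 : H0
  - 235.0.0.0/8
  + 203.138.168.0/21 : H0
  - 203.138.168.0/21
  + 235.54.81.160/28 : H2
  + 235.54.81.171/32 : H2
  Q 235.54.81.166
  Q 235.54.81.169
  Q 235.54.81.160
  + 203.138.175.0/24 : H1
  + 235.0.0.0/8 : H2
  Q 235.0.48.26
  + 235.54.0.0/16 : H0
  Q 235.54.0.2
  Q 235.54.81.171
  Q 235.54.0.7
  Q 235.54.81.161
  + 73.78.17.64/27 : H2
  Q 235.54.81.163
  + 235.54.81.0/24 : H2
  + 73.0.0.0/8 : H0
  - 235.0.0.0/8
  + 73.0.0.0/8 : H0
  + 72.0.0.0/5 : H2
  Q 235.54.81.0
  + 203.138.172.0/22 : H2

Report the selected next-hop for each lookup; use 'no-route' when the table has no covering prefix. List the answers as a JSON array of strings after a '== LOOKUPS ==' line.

Apply in order:
  add 235.0.0.0/8 -> H0 at depth 8
  del 235.0.0.0/8 (clear depth 8)
  add 203.138.168.0/21 -> H0 at depth 21
  del 203.138.168.0/21 (clear depth 21)
  add 235.54.81.160/28 -> H2 at depth 28
  add 235.54.81.171/32 -> H2 at depth 32
  lookup 235.54.81.166: bits 1110101100110110010100011010 walk d0:-→d1:-→d2:-→d3:-→d4:-→d5:-→d6:-→d7:-→d8:-→d9:-→d10:-→d11:-→d12:-→d13:-→d14:-→d15:-→d16:-→d17:-→d18:-→d19:-→d20:-→d21:-→d22:-→d23:-→d24:-→d25:-→d26:-→d27:-→d28:H2 -> H2
  lookup 235.54.81.169: bits 111010110011011001010001101010 walk d0:-→d1:-→d2:-→d3:-→d4:-→d5:-→d6:-→d7:-→d8:-→d9:-→d10:-→d11:-→d12:-→d13:-→d14:-→d15:-→d16:-→d17:-→d18:-→d19:-→d20:-→d21:-→d22:-→d23:-→d24:-→d25:-→d26:-→d27:-→d28:H2→d29:-→d30:- -> H2
  lookup 235.54.81.160: bits 1110101100110110010100011010 walk d0:-→d1:-→d2:-→d3:-→d4:-→d5:-→d6:-→d7:-→d8:-→d9:-→d10:-→d11:-→d12:-→d13:-→d14:-→d15:-→d16:-→d17:-→d18:-→d19:-→d20:-→d21:-→d22:-→d23:-→d24:-→d25:-→d26:-→d27:-→d28:H2 -> H2
  add 203.138.175.0/24 -> H1 at depth 24
  add 235.0.0.0/8 -> H2 at depth 8
  lookup 235.0.48.26: bits 1110101100 walk d0:-→d1:-→d2:-→d3:-→d4:-→d5:-→d6:-→d7:-→d8:H2→d9:-→d10:- -> H2
  add 235.54.0.0/16 -> H0 at depth 16
  lookup 235.54.0.2: bits 11101011001101100 walk d0:-→d1:-→d2:-→d3:-→d4:-→d5:-→d6:-→d7:-→d8:H2→d9:-→d10:-→d11:-→d12:-→d13:-→d14:-→d15:-→d16:H0→d17:- -> H0
  lookup 235.54.81.171: bits 11101011001101100101000110101011 walk d0:-→d1:-→d2:-→d3:-→d4:-→d5:-→d6:-→d7:-→d8:H2→d9:-→d10:-→d11:-→d12:-→d13:-→d14:-→d15:-→d16:H0→d17:-→d18:-→d19:-→d20:-→d21:-→d22:-→d23:-→d24:-→d25:-→d26:-→d27:-→d28:H2→d29:-→d30:-→d31:-→d32:H2 -> H2
  lookup 235.54.0.7: bits 11101011001101100 walk d0:-→d1:-→d2:-→d3:-→d4:-→d5:-→d6:-→d7:-→d8:H2→d9:-→d10:-→d11:-→d12:-→d13:-→d14:-→d15:-→d16:H0→d17:- -> H0
  lookup 235.54.81.161: bits 1110101100110110010100011010 walk d0:-→d1:-→d2:-→d3:-→d4:-→d5:-→d6:-→d7:-→d8:H2→d9:-→d10:-→d11:-→d12:-→d13:-→d14:-→d15:-→d16:H0→d17:-→d18:-→d19:-→d20:-→d21:-→d22:-→d23:-→d24:-→d25:-→d26:-→d27:-→d28:H2 -> H2
  add 73.78.17.64/27 -> H2 at depth 27
  lookup 235.54.81.163: bits 1110101100110110010100011010 walk d0:-→d1:-→d2:-→d3:-→d4:-→d5:-→d6:-→d7:-→d8:H2→d9:-→d10:-→d11:-→d12:-→d13:-→d14:-→d15:-→d16:H0→d17:-→d18:-→d19:-→d20:-→d21:-→d22:-→d23:-→d24:-→d25:-→d26:-→d27:-→d28:H2 -> H2
  add 235.54.81.0/24 -> H2 at depth 24
  add 73.0.0.0/8 -> H0 at depth 8
  del 235.0.0.0/8 (clear depth 8)
  add 73.0.0.0/8 -> H0 at depth 8
  add 72.0.0.0/5 -> H2 at depth 5
  lookup 235.54.81.0: bits 111010110011011001010001 walk d0:-→d1:-→d2:-→d3:-→d4:-→d5:-→d6:-→d7:-→d8:-→d9:-→d10:-→d11:-→d12:-→d13:-→d14:-→d15:-→d16:H0→d17:-→d18:-→d19:-→d20:-→d21:-→d22:-→d23:-→d24:H2 -> H2
  add 203.138.172.0/22 -> H2 at depth 22

== LOOKUPS ==
["H2","H2","H2","H2","H0","H2","H0","H2","H2","H2"]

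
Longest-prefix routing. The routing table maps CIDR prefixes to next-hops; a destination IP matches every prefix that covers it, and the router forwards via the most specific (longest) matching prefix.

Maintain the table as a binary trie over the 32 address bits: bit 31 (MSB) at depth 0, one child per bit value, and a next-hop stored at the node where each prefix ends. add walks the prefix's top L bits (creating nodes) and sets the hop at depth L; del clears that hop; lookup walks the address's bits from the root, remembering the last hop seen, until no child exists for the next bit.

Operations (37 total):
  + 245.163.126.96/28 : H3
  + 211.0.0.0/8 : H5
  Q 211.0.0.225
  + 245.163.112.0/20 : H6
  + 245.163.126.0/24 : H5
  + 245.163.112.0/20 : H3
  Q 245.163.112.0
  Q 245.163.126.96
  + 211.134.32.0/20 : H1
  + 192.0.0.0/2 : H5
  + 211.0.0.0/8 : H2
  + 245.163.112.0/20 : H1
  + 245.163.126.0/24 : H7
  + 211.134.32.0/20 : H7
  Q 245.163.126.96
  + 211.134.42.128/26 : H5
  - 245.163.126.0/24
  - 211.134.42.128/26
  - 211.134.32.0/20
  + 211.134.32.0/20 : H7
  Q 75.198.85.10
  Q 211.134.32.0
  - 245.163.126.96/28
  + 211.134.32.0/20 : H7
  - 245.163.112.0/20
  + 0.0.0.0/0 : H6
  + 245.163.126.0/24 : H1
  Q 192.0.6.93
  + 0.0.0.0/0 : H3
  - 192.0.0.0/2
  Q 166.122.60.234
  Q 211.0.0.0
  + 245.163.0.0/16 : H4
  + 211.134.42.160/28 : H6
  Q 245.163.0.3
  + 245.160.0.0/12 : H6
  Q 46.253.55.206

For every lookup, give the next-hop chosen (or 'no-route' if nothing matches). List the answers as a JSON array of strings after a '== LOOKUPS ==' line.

Process each operation:
  + 245.163.126.96/28 (H3) depth=28
  + 211.0.0.0/8 (H5) depth=8
  lookup 211.0.0.225: bits 11010011 walk d0:-→d1:-→d2:-→d3:-→d4:-→d5:-→d6:-→d7:-→d8:H5 -> H5
  + 245.163.112.0/20 (H6) depth=20
  + 245.163.126.0/24 (H5) depth=24
  + 245.163.112.0/20 (H3) depth=20
  lookup 245.163.112.0: bits 11110101101000110111 walk d0:-→d1:-→d2:-→d3:-→d4:-→d5:-→d6:-→d7:-→d8:-→d9:-→d10:-→d11:-→d12:-→d13:-→d14:-→d15:-→d16:-→d17:-→d18:-→d19:-→d20:H3 -> H3
  lookup 245.163.126.96: bits 1111010110100011011111100110 walk d0:-→d1:-→d2:-→d3:-→d4:-→d5:-→d6:-→d7:-→d8:-→d9:-→d10:-→d11:-→d12:-→d13:-→d14:-→d15:-→d16:-→d17:-→d18:-→d19:-→d20:H3→d21:-→d22:-→d23:-→d24:H5→d25:-→d26:-→d27:-→d28:H3 -> H3
  + 211.134.32.0/20 (H1) depth=20
  + 192.0.0.0/2 (H5) depth=2
  + 211.0.0.0/8 (H2) depth=8
  + 245.163.112.0/20 (H1) depth=20
  + 245.163.126.0/24 (H7) depth=24
  + 211.134.32.0/20 (H7) depth=20
  lookup 245.163.126.96: bits 1111010110100011011111100110 walk d0:-→d1:-→d2:H5→d3:-→d4:-→d5:-→d6:-→d7:-→d8:-→d9:-→d10:-→d11:-→d12:-→d13:-→d14:-→d15:-→d16:-→d17:-→d18:-→d19:-→d20:H1→d21:-→d22:-→d23:-→d24:H7→d25:-→d26:-→d27:-→d28:H3 -> H3
  + 211.134.42.128/26 (H5) depth=26
  del 245.163.126.0/24 (clear depth 24)
  del 211.134.42.128/26 (clear depth 26)
  del 211.134.32.0/20 (clear depth 20)
  + 211.134.32.0/20 (H7) depth=20
  lookup 75.198.85.10: bits ε walk d0:- -> no-route
  lookup 211.134.32.0: bits 11010011100001100010 walk d0:-→d1:-→d2:H5→d3:-→d4:-→d5:-→d6:-→d7:-→d8:H2→d9:-→d10:-→d11:-→d12:-→d13:-→d14:-→d15:-→d16:-→d17:-→d18:-→d19:-→d20:H7 -> H7
  del 245.163.126.96/28 (clear depth 28)
  + 211.134.32.0/20 (H7) depth=20
  del 245.163.112.0/20 (clear depth 20)
  + 0.0.0.0/0 (H6) depth=0
  + 245.163.126.0/24 (H1) depth=24
  lookup 192.0.6.93: bits 110 walk d0:H6→d1:-→d2:H5→d3:- -> H5
  + 0.0.0.0/0 (H3) depth=0
  del 192.0.0.0/2 (clear depth 2)
  lookup 166.122.60.234: bits 1 walk d0:H3→d1:- -> H3
  lookup 211.0.0.0: bits 11010011 walk d0:H3→d1:-→d2:-→d3:-→d4:-→d5:-→d6:-→d7:-→d8:H2 -> H2
  + 245.163.0.0/16 (H4) depth=16
  + 211.134.42.160/28 (H6) depth=28
  lookup 245.163.0.3: bits 11110101101000110 walk d0:H3→d1:-→d2:-→d3:-→d4:-→d5:-→d6:-→d7:-→d8:-→d9:-→d10:-→d11:-→d12:-→d13:-→d14:-→d15:-→d16:H4→d17:- -> H4
  + 245.160.0.0/12 (H6) depth=12
  lookup 46.253.55.206: bits ε walk d0:H3 -> H3

== LOOKUPS ==
["H5","H3","H3","H3","no-route","H7","H5","H3","H2","H4","H3"]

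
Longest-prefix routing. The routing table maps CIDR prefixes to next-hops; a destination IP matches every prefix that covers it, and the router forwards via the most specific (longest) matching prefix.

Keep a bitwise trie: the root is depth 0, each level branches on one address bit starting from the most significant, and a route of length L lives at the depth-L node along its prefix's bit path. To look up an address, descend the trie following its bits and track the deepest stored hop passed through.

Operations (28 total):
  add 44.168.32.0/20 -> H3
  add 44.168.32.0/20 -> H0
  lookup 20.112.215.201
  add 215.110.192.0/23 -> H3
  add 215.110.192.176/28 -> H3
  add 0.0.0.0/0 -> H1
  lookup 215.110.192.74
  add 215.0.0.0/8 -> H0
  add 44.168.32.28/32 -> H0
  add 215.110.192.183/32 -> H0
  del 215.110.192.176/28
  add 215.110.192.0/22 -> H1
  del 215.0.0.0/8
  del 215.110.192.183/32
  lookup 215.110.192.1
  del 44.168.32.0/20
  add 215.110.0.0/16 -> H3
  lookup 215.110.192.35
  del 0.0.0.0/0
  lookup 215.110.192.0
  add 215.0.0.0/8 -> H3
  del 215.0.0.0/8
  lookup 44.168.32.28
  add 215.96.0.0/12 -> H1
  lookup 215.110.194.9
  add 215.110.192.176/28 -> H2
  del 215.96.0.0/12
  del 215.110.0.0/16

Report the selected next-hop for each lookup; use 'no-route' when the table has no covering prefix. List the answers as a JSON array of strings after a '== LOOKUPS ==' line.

Apply in order:
  + 44.168.32.0/20 (H3) depth=20
  + 44.168.32.0/20 (H0) depth=20
  Q 20.112.215.201: descend 00 ; hops seen [∅] ; pick no-route
  + 215.110.192.0/23 (H3) depth=23
  + 215.110.192.176/28 (H3) depth=28
  + 0.0.0.0/0 (H1) depth=0
  Q 215.110.192.74: descend 110101110110111011000000 ; hops seen [H1,H3] ; pick H3
  + 215.0.0.0/8 (H0) depth=8
  + 44.168.32.28/32 (H0) depth=32
  + 215.110.192.183/32 (H0) depth=32
  del 215.110.192.176/28 (clear depth 28)
  + 215.110.192.0/22 (H1) depth=22
  del 215.0.0.0/8 (clear depth 8)
  del 215.110.192.183/32 (clear depth 32)
  Q 215.110.192.1: descend 110101110110111011000000 ; hops seen [H1,H1,H3] ; pick H3
  del 44.168.32.0/20 (clear depth 20)
  + 215.110.0.0/16 (H3) depth=16
  Q 215.110.192.35: descend 110101110110111011000000 ; hops seen [H1,H3,H1,H3] ; pick H3
  del 0.0.0.0/0 (clear depth 0)
  Q 215.110.192.0: descend 110101110110111011000000 ; hops seen [H3,H1,H3] ; pick H3
  + 215.0.0.0/8 (H3) depth=8
  del 215.0.0.0/8 (clear depth 8)
  Q 44.168.32.28: descend 00101100101010000010000000011100 ; hops seen [H0] ; pick H0
  + 215.96.0.0/12 (H1) depth=12
  Q 215.110.194.9: descend 1101011101101110110000 ; hops seen [H1,H3,H1] ; pick H1
  + 215.110.192.176/28 (H2) depth=28
  del 215.96.0.0/12 (clear depth 12)
  del 215.110.0.0/16 (clear depth 16)

== LOOKUPS ==
["no-route","H3","H3","H3","H3","H0","H1"]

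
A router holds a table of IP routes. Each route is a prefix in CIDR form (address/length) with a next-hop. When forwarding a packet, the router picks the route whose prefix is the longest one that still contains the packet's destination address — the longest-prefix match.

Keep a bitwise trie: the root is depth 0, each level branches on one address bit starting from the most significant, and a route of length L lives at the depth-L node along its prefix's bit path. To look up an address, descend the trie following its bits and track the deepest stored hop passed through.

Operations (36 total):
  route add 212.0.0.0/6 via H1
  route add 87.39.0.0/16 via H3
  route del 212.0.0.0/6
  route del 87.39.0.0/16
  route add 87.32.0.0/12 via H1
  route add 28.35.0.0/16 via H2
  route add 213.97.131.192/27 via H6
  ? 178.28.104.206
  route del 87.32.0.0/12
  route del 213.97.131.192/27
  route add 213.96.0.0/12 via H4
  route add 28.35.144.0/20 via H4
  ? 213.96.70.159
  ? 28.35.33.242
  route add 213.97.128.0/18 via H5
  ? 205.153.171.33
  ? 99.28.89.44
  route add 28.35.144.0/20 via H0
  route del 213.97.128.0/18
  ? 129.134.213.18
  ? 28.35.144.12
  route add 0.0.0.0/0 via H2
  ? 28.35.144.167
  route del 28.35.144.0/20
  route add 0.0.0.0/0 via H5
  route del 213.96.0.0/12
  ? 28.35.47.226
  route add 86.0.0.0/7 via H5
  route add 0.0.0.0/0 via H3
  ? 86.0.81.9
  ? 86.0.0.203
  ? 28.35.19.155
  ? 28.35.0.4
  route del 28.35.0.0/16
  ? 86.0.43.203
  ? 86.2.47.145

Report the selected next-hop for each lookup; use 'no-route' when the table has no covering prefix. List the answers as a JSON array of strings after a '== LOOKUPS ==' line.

Trace:
  + 212.0.0.0/6 (H1) depth=6
  + 87.39.0.0/16 (H3) depth=16
  - 212.0.0.0/6 clear@6
  - 87.39.0.0/16 clear@16
  + 87.32.0.0/12 (H1) depth=12
  + 28.35.0.0/16 (H2) depth=16
  + 213.97.131.192/27 (H6) depth=27
  lookup 178.28.104.206: bits 1 walk d0:-→d1:- -> no-route
  - 87.32.0.0/12 clear@12
  - 213.97.131.192/27 clear@27
  + 213.96.0.0/12 (H4) depth=12
  + 28.35.144.0/20 (H4) depth=20
  lookup 213.96.70.159: bits 110101010110000 walk d0:-→d1:-→d2:-→d3:-→d4:-→d5:-→d6:-→d7:-→d8:-→d9:-→d10:-→d11:-→d12:H4→d13:-→d14:-→d15:- -> H4
  lookup 28.35.33.242: bits 0001110000100011 walk d0:-→d1:-→d2:-→d3:-→d4:-→d5:-→d6:-→d7:-→d8:-→d9:-→d10:-→d11:-→d12:-→d13:-→d14:-→d15:-→d16:H2 -> H2
  + 213.97.128.0/18 (H5) depth=18
  lookup 205.153.171.33: bits 110 walk d0:-→d1:-→d2:-→d3:- -> no-route
  lookup 99.28.89.44: bits 01 walk d0:-→d1:-→d2:- -> no-route
  + 28.35.144.0/20 (H0) depth=20
  - 213.97.128.0/18 clear@18
  lookup 129.134.213.18: bits 1 walk d0:-→d1:- -> no-route
  lookup 28.35.144.12: bits 00011100001000111001 walk d0:-→d1:-→d2:-→d3:-→d4:-→d5:-→d6:-→d7:-→d8:-→d9:-→d10:-→d11:-→d12:-→d13:-→d14:-→d15:-→d16:H2→d17:-→d18:-→d19:-→d20:H0 -> H0
  + 0.0.0.0/0 (H2) depth=0
  lookup 28.35.144.167: bits 00011100001000111001 walk d0:H2→d1:-→d2:-→d3:-→d4:-→d5:-→d6:-→d7:-→d8:-→d9:-→d10:-→d11:-→d12:-→d13:-→d14:-→d15:-→d16:H2→d17:-→d18:-→d19:-→d20:H0 -> H0
  - 28.35.144.0/20 clear@20
  + 0.0.0.0/0 (H5) depth=0
  - 213.96.0.0/12 clear@12
  lookup 28.35.47.226: bits 0001110000100011 walk d0:H5→d1:-→d2:-→d3:-→d4:-→d5:-→d6:-→d7:-→d8:-→d9:-→d10:-→d11:-→d12:-→d13:-→d14:-→d15:-→d16:H2 -> H2
  + 86.0.0.0/7 (H5) depth=7
  + 0.0.0.0/0 (H3) depth=0
  lookup 86.0.81.9: bits 0101011 walk d0:H3→d1:-→d2:-→d3:-→d4:-→d5:-→d6:-→d7:H5 -> H5
  lookup 86.0.0.203: bits 0101011 walk d0:H3→d1:-→d2:-→d3:-→d4:-→d5:-→d6:-→d7:H5 -> H5
  lookup 28.35.19.155: bits 0001110000100011 walk d0:H3→d1:-→d2:-→d3:-→d4:-→d5:-→d6:-→d7:-→d8:-→d9:-→d10:-→d11:-→d12:-→d13:-→d14:-→d15:-→d16:H2 -> H2
  lookup 28.35.0.4: bits 0001110000100011 walk d0:H3→d1:-→d2:-→d3:-→d4:-→d5:-→d6:-→d7:-→d8:-→d9:-→d10:-→d11:-→d12:-→d13:-→d14:-→d15:-→d16:H2 -> H2
  - 28.35.0.0/16 clear@16
  lookup 86.0.43.203: bits 0101011 walk d0:H3→d1:-→d2:-→d3:-→d4:-→d5:-→d6:-→d7:H5 -> H5
  lookup 86.2.47.145: bits 0101011 walk d0:H3→d1:-→d2:-→d3:-→d4:-→d5:-→d6:-→d7:H5 -> H5

== LOOKUPS ==
["no-route","H4","H2","no-route","no-route","no-route","H0","H0","H2","H5","H5","H2","H2","H5","H5"]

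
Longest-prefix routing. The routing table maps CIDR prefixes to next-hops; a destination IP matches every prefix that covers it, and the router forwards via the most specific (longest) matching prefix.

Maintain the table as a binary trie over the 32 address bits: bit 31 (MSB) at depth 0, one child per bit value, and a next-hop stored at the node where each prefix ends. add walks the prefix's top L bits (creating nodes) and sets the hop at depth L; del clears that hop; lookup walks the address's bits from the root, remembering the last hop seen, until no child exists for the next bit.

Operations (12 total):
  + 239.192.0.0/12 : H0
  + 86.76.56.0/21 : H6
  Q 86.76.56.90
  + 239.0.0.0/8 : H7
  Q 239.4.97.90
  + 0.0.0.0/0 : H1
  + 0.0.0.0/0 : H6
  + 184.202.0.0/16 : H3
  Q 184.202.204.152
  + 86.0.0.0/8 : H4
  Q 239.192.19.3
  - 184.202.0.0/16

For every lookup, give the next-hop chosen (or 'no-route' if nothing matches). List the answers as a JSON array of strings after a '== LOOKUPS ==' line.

Process each operation:
  add 239.192.0.0/12 -> H0 at depth 12
  add 86.76.56.0/21 -> H6 at depth 21
  Q 86.76.56.90: descend 010101100100110000111 ; hops seen [H6] ; pick H6
  add 239.0.0.0/8 -> H7 at depth 8
  Q 239.4.97.90: descend 11101111 ; hops seen [H7] ; pick H7
  add 0.0.0.0/0 -> H1 at depth 0
  add 0.0.0.0/0 -> H6 at depth 0
  add 184.202.0.0/16 -> H3 at depth 16
  Q 184.202.204.152: descend 1011100011001010 ; hops seen [H6,H3] ; pick H3
  add 86.0.0.0/8 -> H4 at depth 8
  Q 239.192.19.3: descend 111011111100 ; hops seen [H6,H7,H0] ; pick H0
  del 184.202.0.0/16 (clear depth 16)

== LOOKUPS ==
["H6","H7","H3","H0"]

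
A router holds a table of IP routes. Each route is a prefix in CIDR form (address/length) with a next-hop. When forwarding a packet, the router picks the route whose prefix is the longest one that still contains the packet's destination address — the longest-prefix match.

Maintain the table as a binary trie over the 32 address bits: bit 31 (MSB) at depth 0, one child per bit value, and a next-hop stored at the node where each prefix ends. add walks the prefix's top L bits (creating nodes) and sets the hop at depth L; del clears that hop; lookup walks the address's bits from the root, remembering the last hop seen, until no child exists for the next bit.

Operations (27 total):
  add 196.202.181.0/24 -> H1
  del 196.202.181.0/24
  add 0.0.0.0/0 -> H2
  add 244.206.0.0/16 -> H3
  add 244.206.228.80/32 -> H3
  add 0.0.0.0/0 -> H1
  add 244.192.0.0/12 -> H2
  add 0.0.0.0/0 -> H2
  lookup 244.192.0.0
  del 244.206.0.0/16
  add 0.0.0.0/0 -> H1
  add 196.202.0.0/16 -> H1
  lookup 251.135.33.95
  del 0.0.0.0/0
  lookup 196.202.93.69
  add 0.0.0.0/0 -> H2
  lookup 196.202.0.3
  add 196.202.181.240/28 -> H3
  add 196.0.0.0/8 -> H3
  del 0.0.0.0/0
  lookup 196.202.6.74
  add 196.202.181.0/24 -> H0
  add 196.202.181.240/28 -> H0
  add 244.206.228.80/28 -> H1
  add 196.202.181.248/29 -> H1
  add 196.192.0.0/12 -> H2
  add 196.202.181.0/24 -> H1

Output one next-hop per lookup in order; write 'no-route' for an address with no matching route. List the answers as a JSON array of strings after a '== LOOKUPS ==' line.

Process each operation:
  add 196.202.181.0/24 -> H1 at depth 24
  del 196.202.181.0/24 (clear depth 24)
  add 0.0.0.0/0 -> H2 at depth 0
  add 244.206.0.0/16 -> H3 at depth 16
  add 244.206.228.80/32 -> H3 at depth 32
  add 0.0.0.0/0 -> H1 at depth 0
  add 244.192.0.0/12 -> H2 at depth 12
  add 0.0.0.0/0 -> H2 at depth 0
  Q 244.192.0.0: descend 111101001100 ; hops seen [H2,H2] ; pick H2
  del 244.206.0.0/16 (clear depth 16)
  add 0.0.0.0/0 -> H1 at depth 0
  add 196.202.0.0/16 -> H1 at depth 16
  Q 251.135.33.95: descend 1111 ; hops seen [H1] ; pick H1
  del 0.0.0.0/0 (clear depth 0)
  Q 196.202.93.69: descend 1100010011001010 ; hops seen [H1] ; pick H1
  add 0.0.0.0/0 -> H2 at depth 0
  Q 196.202.0.3: descend 1100010011001010 ; hops seen [H2,H1] ; pick H1
  add 196.202.181.240/28 -> H3 at depth 28
  add 196.0.0.0/8 -> H3 at depth 8
  del 0.0.0.0/0 (clear depth 0)
  Q 196.202.6.74: descend 1100010011001010 ; hops seen [H3,H1] ; pick H1
  add 196.202.181.0/24 -> H0 at depth 24
  add 196.202.181.240/28 -> H0 at depth 28
  add 244.206.228.80/28 -> H1 at depth 28
  add 196.202.181.248/29 -> H1 at depth 29
  add 196.192.0.0/12 -> H2 at depth 12
  add 196.202.181.0/24 -> H1 at depth 24

== LOOKUPS ==
["H2","H1","H1","H1","H1"]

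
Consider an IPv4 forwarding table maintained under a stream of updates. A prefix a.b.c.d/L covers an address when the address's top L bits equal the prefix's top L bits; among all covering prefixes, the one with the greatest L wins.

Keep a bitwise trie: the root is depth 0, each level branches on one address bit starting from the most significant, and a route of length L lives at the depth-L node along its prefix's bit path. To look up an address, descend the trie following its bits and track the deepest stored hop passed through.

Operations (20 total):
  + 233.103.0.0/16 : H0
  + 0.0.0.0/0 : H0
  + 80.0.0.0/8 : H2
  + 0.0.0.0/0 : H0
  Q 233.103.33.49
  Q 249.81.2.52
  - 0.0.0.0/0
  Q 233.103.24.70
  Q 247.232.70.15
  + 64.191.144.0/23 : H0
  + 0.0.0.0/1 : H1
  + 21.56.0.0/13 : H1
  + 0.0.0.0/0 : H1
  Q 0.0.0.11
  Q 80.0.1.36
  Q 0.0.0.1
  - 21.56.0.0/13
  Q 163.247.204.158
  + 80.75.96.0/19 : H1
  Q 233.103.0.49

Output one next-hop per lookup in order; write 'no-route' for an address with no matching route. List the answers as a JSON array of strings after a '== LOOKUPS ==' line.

Process each operation:
  add 233.103.0.0/16 -> H0 at depth 16
  add 0.0.0.0/0 -> H0 at depth 0
  add 80.0.0.0/8 -> H2 at depth 8
  add 0.0.0.0/0 -> H0 at depth 0
  ? 233.103.33.49  path d0:H0→d1:-→d2:-→d3:-→d4:-→d5:-→d6:-→d7:-→d8:-→d9:-→d10:-→d11:-→d12:-→d13:-→d14:-→d15:-→d16:H0  best=H0
  ? 249.81.2.52  path d0:H0→d1:-→d2:-→d3:-  best=H0
  - 0.0.0.0/0 clear@0
  ? 233.103.24.70  path d0:-→d1:-→d2:-→d3:-→d4:-→d5:-→d6:-→d7:-→d8:-→d9:-→d10:-→d11:-→d12:-→d13:-→d14:-→d15:-→d16:H0  best=H0
  ? 247.232.70.15  path d0:-→d1:-→d2:-→d3:-  best=no-route
  add 64.191.144.0/23 -> H0 at depth 23
  add 0.0.0.0/1 -> H1 at depth 1
  add 21.56.0.0/13 -> H1 at depth 13
  add 0.0.0.0/0 -> H1 at depth 0
  ? 0.0.0.11  path d0:H1→d1:H1→d2:-→d3:-  best=H1
  ? 80.0.1.36  path d0:H1→d1:H1→d2:-→d3:-→d4:-→d5:-→d6:-→d7:-→d8:H2  best=H2
  ? 0.0.0.1  path d0:H1→d1:H1→d2:-→d3:-  best=H1
  - 21.56.0.0/13 clear@13
  ? 163.247.204.158  path d0:H1→d1:-  best=H1
  add 80.75.96.0/19 -> H1 at depth 19
  ? 233.103.0.49  path d0:H1→d1:-→d2:-→d3:-→d4:-→d5:-→d6:-→d7:-→d8:-→d9:-→d10:-→d11:-→d12:-→d13:-→d14:-→d15:-→d16:H0  best=H0

== LOOKUPS ==
["H0","H0","H0","no-route","H1","H2","H1","H1","H0"]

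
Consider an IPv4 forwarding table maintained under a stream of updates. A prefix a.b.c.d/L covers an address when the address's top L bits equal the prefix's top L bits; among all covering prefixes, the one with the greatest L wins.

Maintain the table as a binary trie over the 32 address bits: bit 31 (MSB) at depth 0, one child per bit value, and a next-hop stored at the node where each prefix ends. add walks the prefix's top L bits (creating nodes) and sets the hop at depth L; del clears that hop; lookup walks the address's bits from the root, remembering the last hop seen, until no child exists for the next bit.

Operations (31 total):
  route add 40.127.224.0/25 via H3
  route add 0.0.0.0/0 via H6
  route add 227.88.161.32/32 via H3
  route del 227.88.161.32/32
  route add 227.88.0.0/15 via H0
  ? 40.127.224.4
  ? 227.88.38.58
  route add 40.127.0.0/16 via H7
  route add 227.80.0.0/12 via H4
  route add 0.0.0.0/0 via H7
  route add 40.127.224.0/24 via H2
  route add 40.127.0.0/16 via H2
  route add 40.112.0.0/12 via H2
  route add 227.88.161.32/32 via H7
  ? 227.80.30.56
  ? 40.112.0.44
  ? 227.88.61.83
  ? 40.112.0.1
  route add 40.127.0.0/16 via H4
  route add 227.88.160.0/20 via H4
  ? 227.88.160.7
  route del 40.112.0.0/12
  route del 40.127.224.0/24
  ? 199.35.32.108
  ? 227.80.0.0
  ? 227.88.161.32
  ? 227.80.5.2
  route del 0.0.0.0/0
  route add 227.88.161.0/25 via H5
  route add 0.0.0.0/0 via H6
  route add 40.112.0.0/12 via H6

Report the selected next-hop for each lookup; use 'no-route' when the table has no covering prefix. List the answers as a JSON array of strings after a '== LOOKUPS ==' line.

Process each operation:
  add 40.127.224.0/25 -> H3 at depth 25
  add 0.0.0.0/0 -> H6 at depth 0
  add 227.88.161.32/32 -> H3 at depth 32
  del 227.88.161.32/32 (clear depth 32)
  add 227.88.0.0/15 -> H0 at depth 15
  Q 40.127.224.4: descend 0010100001111111111000000 ; hops seen [H6,H3] ; pick H3
  Q 227.88.38.58: descend 1110001101011000 ; hops seen [H6,H0] ; pick H0
  add 40.127.0.0/16 -> H7 at depth 16
  add 227.80.0.0/12 -> H4 at depth 12
  add 0.0.0.0/0 -> H7 at depth 0
  add 40.127.224.0/24 -> H2 at depth 24
  add 40.127.0.0/16 -> H2 at depth 16
  add 40.112.0.0/12 -> H2 at depth 12
  add 227.88.161.32/32 -> H7 at depth 32
  Q 227.80.30.56: descend 111000110101 ; hops seen [H7,H4] ; pick H4
  Q 40.112.0.44: descend 001010000111 ; hops seen [H7,H2] ; pick H2
  Q 227.88.61.83: descend 1110001101011000 ; hops seen [H7,H4,H0] ; pick H0
  Q 40.112.0.1: descend 001010000111 ; hops seen [H7,H2] ; pick H2
  add 40.127.0.0/16 -> H4 at depth 16
  add 227.88.160.0/20 -> H4 at depth 20
  Q 227.88.160.7: descend 11100011010110001010000 ; hops seen [H7,H4,H0,H4] ; pick H4
  del 40.112.0.0/12 (clear depth 12)
  del 40.127.224.0/24 (clear depth 24)
  Q 199.35.32.108: descend 11 ; hops seen [H7] ; pick H7
  Q 227.80.0.0: descend 111000110101 ; hops seen [H7,H4] ; pick H4
  Q 227.88.161.32: descend 11100011010110001010000100100000 ; hops seen [H7,H4,H0,H4,H7] ; pick H7
  Q 227.80.5.2: descend 111000110101 ; hops seen [H7,H4] ; pick H4
  del 0.0.0.0/0 (clear depth 0)
  add 227.88.161.0/25 -> H5 at depth 25
  add 0.0.0.0/0 -> H6 at depth 0
  add 40.112.0.0/12 -> H6 at depth 12

== LOOKUPS ==
["H3","H0","H4","H2","H0","H2","H4","H7","H4","H7","H4"]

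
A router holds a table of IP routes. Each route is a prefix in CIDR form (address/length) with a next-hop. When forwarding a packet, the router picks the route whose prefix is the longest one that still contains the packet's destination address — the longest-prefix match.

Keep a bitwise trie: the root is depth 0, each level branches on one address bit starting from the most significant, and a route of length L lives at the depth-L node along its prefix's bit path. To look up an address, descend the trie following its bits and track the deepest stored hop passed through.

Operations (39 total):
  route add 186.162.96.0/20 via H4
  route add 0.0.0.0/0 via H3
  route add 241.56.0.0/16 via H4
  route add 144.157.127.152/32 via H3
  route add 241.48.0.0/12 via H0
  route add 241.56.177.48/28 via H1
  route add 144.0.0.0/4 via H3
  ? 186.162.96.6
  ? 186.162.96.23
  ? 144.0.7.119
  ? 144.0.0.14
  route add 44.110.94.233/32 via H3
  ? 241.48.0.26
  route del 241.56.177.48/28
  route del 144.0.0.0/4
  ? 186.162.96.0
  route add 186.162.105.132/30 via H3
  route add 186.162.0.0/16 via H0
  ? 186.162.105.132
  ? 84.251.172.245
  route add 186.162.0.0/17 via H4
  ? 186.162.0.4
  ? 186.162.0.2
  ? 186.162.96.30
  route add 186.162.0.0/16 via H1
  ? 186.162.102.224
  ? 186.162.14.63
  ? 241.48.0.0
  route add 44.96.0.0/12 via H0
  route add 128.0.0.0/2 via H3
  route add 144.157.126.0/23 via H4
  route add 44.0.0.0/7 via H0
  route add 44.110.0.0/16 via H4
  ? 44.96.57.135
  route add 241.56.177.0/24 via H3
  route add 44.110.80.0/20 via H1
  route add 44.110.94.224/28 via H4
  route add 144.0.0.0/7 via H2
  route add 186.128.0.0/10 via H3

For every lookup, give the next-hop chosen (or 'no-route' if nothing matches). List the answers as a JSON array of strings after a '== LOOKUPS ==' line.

Apply in order:
  add 186.162.96.0/20 -> H4 at depth 20
  add 0.0.0.0/0 -> H3 at depth 0
  add 241.56.0.0/16 -> H4 at depth 16
  add 144.157.127.152/32 -> H3 at depth 32
  add 241.48.0.0/12 -> H0 at depth 12
  add 241.56.177.48/28 -> H1 at depth 28
  add 144.0.0.0/4 -> H3 at depth 4
  ? 186.162.96.6  path d0:H3→d1:-→d2:-→d3:-→d4:-→d5:-→d6:-→d7:-→d8:-→d9:-→d10:-→d11:-→d12:-→d13:-→d14:-→d15:-→d16:-→d17:-→d18:-→d19:-→d20:H4  best=H4
  ? 186.162.96.23  path d0:H3→d1:-→d2:-→d3:-→d4:-→d5:-→d6:-→d7:-→d8:-→d9:-→d10:-→d11:-→d12:-→d13:-→d14:-→d15:-→d16:-→d17:-→d18:-→d19:-→d20:H4  best=H4
  ? 144.0.7.119  path d0:H3→d1:-→d2:-→d3:-→d4:H3→d5:-→d6:-→d7:-→d8:-  best=H3
  ? 144.0.0.14  path d0:H3→d1:-→d2:-→d3:-→d4:H3→d5:-→d6:-→d7:-→d8:-  best=H3
  add 44.110.94.233/32 -> H3 at depth 32
  ? 241.48.0.26  path d0:H3→d1:-→d2:-→d3:-→d4:-→d5:-→d6:-→d7:-→d8:-→d9:-→d10:-→d11:-→d12:H0  best=H0
  del 241.56.177.48/28 (clear depth 28)
  del 144.0.0.0/4 (clear depth 4)
  ? 186.162.96.0  path d0:H3→d1:-→d2:-→d3:-→d4:-→d5:-→d6:-→d7:-→d8:-→d9:-→d10:-→d11:-→d12:-→d13:-→d14:-→d15:-→d16:-→d17:-→d18:-→d19:-→d20:H4  best=H4
  add 186.162.105.132/30 -> H3 at depth 30
  add 186.162.0.0/16 -> H0 at depth 16
  ? 186.162.105.132  path d0:H3→d1:-→d2:-→d3:-→d4:-→d5:-→d6:-→d7:-→d8:-→d9:-→d10:-→d11:-→d12:-→d13:-→d14:-→d15:-→d16:H0→d17:-→d18:-→d19:-→d20:H4→d21:-→d22:-→d23:-→d24:-→d25:-→d26:-→d27:-→d28:-→d29:-→d30:H3  best=H3
  ? 84.251.172.245  path d0:H3→d1:-  best=H3
  add 186.162.0.0/17 -> H4 at depth 17
  ? 186.162.0.4  path d0:H3→d1:-→d2:-→d3:-→d4:-→d5:-→d6:-→d7:-→d8:-→d9:-→d10:-→d11:-→d12:-→d13:-→d14:-→d15:-→d16:H0→d17:H4  best=H4
  ? 186.162.0.2  path d0:H3→d1:-→d2:-→d3:-→d4:-→d5:-→d6:-→d7:-→d8:-→d9:-→d10:-→d11:-→d12:-→d13:-→d14:-→d15:-→d16:H0→d17:H4  best=H4
  ? 186.162.96.30  path d0:H3→d1:-→d2:-→d3:-→d4:-→d5:-→d6:-→d7:-→d8:-→d9:-→d10:-→d11:-→d12:-→d13:-→d14:-→d15:-→d16:H0→d17:H4→d18:-→d19:-→d20:H4  best=H4
  add 186.162.0.0/16 -> H1 at depth 16
  ? 186.162.102.224  path d0:H3→d1:-→d2:-→d3:-→d4:-→d5:-→d6:-→d7:-→d8:-→d9:-→d10:-→d11:-→d12:-→d13:-→d14:-→d15:-→d16:H1→d17:H4→d18:-→d19:-→d20:H4  best=H4
  ? 186.162.14.63  path d0:H3→d1:-→d2:-→d3:-→d4:-→d5:-→d6:-→d7:-→d8:-→d9:-→d10:-→d11:-→d12:-→d13:-→d14:-→d15:-→d16:H1→d17:H4  best=H4
  ? 241.48.0.0  path d0:H3→d1:-→d2:-→d3:-→d4:-→d5:-→d6:-→d7:-→d8:-→d9:-→d10:-→d11:-→d12:H0  best=H0
  add 44.96.0.0/12 -> H0 at depth 12
  add 128.0.0.0/2 -> H3 at depth 2
  add 144.157.126.0/23 -> H4 at depth 23
  add 44.0.0.0/7 -> H0 at depth 7
  add 44.110.0.0/16 -> H4 at depth 16
  ? 44.96.57.135  path d0:H3→d1:-→d2:-→d3:-→d4:-→d5:-→d6:-→d7:H0→d8:-→d9:-→d10:-→d11:-→d12:H0  best=H0
  add 241.56.177.0/24 -> H3 at depth 24
  add 44.110.80.0/20 -> H1 at depth 20
  add 44.110.94.224/28 -> H4 at depth 28
  add 144.0.0.0/7 -> H2 at depth 7
  add 186.128.0.0/10 -> H3 at depth 10

== LOOKUPS ==
["H4","H4","H3","H3","H0","H4","H3","H3","H4","H4","H4","H4","H4","H0","H0"]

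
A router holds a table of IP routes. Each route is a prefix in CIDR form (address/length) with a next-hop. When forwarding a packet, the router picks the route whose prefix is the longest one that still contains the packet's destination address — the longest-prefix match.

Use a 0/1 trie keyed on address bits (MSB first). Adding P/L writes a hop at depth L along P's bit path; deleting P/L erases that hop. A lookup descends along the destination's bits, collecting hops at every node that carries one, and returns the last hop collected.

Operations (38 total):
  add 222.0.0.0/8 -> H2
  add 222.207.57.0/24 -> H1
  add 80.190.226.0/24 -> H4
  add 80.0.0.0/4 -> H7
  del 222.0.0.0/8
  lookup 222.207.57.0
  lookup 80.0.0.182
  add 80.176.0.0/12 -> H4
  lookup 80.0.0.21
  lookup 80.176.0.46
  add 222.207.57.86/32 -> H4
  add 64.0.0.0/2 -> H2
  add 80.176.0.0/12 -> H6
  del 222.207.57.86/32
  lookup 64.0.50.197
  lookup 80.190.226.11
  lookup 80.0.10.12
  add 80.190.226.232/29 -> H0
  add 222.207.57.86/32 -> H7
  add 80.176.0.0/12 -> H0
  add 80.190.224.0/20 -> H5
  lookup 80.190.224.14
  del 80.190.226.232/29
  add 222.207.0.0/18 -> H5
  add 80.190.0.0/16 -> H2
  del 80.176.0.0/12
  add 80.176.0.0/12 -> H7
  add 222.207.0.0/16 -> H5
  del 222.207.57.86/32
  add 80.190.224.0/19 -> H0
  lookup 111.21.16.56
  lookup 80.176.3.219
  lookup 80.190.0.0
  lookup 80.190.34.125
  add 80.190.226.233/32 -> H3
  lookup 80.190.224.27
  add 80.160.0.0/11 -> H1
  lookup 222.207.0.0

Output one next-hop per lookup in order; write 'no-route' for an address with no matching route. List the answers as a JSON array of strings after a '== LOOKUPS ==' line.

Apply in order:
  add 222.0.0.0/8 -> H2 at depth 8
  add 222.207.57.0/24 -> H1 at depth 24
  add 80.190.226.0/24 -> H4 at depth 24
  add 80.0.0.0/4 -> H7 at depth 4
  - 222.0.0.0/8 clear@8
  ? 222.207.57.0  path d0:-→d1:-→d2:-→d3:-→d4:-→d5:-→d6:-→d7:-→d8:-→d9:-→d10:-→d11:-→d12:-→d13:-→d14:-→d15:-→d16:-→d17:-→d18:-→d19:-→d20:-→d21:-→d22:-→d23:-→d24:H1  best=H1
  ? 80.0.0.182  path d0:-→d1:-→d2:-→d3:-→d4:H7→d5:-→d6:-→d7:-→d8:-  best=H7
  add 80.176.0.0/12 -> H4 at depth 12
  ? 80.0.0.21  path d0:-→d1:-→d2:-→d3:-→d4:H7→d5:-→d6:-→d7:-→d8:-  best=H7
  ? 80.176.0.46  path d0:-→d1:-→d2:-→d3:-→d4:H7→d5:-→d6:-→d7:-→d8:-→d9:-→d10:-→d11:-→d12:H4  best=H4
  add 222.207.57.86/32 -> H4 at depth 32
  add 64.0.0.0/2 -> H2 at depth 2
  add 80.176.0.0/12 -> H6 at depth 12
  - 222.207.57.86/32 clear@32
  ? 64.0.50.197  path d0:-→d1:-→d2:H2→d3:-  best=H2
  ? 80.190.226.11  path d0:-→d1:-→d2:H2→d3:-→d4:H7→d5:-→d6:-→d7:-→d8:-→d9:-→d10:-→d11:-→d12:H6→d13:-→d14:-→d15:-→d16:-→d17:-→d18:-→d19:-→d20:-→d21:-→d22:-→d23:-→d24:H4  best=H4
  ? 80.0.10.12  path d0:-→d1:-→d2:H2→d3:-→d4:H7→d5:-→d6:-→d7:-→d8:-  best=H7
  add 80.190.226.232/29 -> H0 at depth 29
  add 222.207.57.86/32 -> H7 at depth 32
  add 80.176.0.0/12 -> H0 at depth 12
  add 80.190.224.0/20 -> H5 at depth 20
  ? 80.190.224.14  path d0:-→d1:-→d2:H2→d3:-→d4:H7→d5:-→d6:-→d7:-→d8:-→d9:-→d10:-→d11:-→d12:H0→d13:-→d14:-→d15:-→d16:-→d17:-→d18:-→d19:-→d20:H5→d21:-→d22:-  best=H5
  - 80.190.226.232/29 clear@29
  add 222.207.0.0/18 -> H5 at depth 18
  add 80.190.0.0/16 -> H2 at depth 16
  - 80.176.0.0/12 clear@12
  add 80.176.0.0/12 -> H7 at depth 12
  add 222.207.0.0/16 -> H5 at depth 16
  - 222.207.57.86/32 clear@32
  add 80.190.224.0/19 -> H0 at depth 19
  ? 111.21.16.56  path d0:-→d1:-→d2:H2  best=H2
  ? 80.176.3.219  path d0:-→d1:-→d2:H2→d3:-→d4:H7→d5:-→d6:-→d7:-→d8:-→d9:-→d10:-→d11:-→d12:H7  best=H7
  ? 80.190.0.0  path d0:-→d1:-→d2:H2→d3:-→d4:H7→d5:-→d6:-→d7:-→d8:-→d9:-→d10:-→d11:-→d12:H7→d13:-→d14:-→d15:-→d16:H2  best=H2
  ? 80.190.34.125  path d0:-→d1:-→d2:H2→d3:-→d4:H7→d5:-→d6:-→d7:-→d8:-→d9:-→d10:-→d11:-→d12:H7→d13:-→d14:-→d15:-→d16:H2  best=H2
  add 80.190.226.233/32 -> H3 at depth 32
  ? 80.190.224.27  path d0:-→d1:-→d2:H2→d3:-→d4:H7→d5:-→d6:-→d7:-→d8:-→d9:-→d10:-→d11:-→d12:H7→d13:-→d14:-→d15:-→d16:H2→d17:-→d18:-→d19:H0→d20:H5→d21:-→d22:-  best=H5
  add 80.160.0.0/11 -> H1 at depth 11
  ? 222.207.0.0  path d0:-→d1:-→d2:-→d3:-→d4:-→d5:-→d6:-→d7:-→d8:-→d9:-→d10:-→d11:-→d12:-→d13:-→d14:-→d15:-→d16:H5→d17:-→d18:H5  best=H5

== LOOKUPS ==
["H1","H7","H7","H4","H2","H4","H7","H5","H2","H7","H2","H2","H5","H5"]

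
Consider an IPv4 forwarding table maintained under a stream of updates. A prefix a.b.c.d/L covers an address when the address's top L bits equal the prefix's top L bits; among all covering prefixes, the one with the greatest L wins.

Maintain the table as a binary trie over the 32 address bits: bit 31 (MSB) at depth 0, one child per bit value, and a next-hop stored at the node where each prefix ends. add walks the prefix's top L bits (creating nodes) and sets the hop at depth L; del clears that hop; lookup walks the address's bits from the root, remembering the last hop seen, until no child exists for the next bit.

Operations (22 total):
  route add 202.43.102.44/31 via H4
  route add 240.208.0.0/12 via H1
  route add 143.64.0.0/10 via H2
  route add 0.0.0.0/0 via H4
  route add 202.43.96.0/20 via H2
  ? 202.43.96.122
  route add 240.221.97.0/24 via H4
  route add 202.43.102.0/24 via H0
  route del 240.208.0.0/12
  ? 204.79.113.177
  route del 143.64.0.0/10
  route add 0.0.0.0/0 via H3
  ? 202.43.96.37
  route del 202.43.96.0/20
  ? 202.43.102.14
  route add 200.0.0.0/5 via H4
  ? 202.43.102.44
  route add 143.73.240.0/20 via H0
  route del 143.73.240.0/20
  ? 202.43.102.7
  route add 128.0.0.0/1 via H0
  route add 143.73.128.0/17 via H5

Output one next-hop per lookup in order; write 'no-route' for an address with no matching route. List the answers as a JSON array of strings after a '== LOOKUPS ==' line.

Process each operation:
  add 202.43.102.44/31 -> H4 at depth 31
  add 240.208.0.0/12 -> H1 at depth 12
  add 143.64.0.0/10 -> H2 at depth 10
  add 0.0.0.0/0 -> H4 at depth 0
  add 202.43.96.0/20 -> H2 at depth 20
  Q 202.43.96.122: descend 110010100010101101100 ; hops seen [H4,H2] ; pick H2
  add 240.221.97.0/24 -> H4 at depth 24
  add 202.43.102.0/24 -> H0 at depth 24
  - 240.208.0.0/12 clear@12
  Q 204.79.113.177: descend 11001 ; hops seen [H4] ; pick H4
  - 143.64.0.0/10 clear@10
  add 0.0.0.0/0 -> H3 at depth 0
  Q 202.43.96.37: descend 110010100010101101100 ; hops seen [H3,H2] ; pick H2
  - 202.43.96.0/20 clear@20
  Q 202.43.102.14: descend 11001010001010110110011000 ; hops seen [H3,H0] ; pick H0
  add 200.0.0.0/5 -> H4 at depth 5
  Q 202.43.102.44: descend 1100101000101011011001100010110 ; hops seen [H3,H4,H0,H4] ; pick H4
  add 143.73.240.0/20 -> H0 at depth 20
  - 143.73.240.0/20 clear@20
  Q 202.43.102.7: descend 11001010001010110110011000 ; hops seen [H3,H4,H0] ; pick H0
  add 128.0.0.0/1 -> H0 at depth 1
  add 143.73.128.0/17 -> H5 at depth 17

== LOOKUPS ==
["H2","H4","H2","H0","H4","H0"]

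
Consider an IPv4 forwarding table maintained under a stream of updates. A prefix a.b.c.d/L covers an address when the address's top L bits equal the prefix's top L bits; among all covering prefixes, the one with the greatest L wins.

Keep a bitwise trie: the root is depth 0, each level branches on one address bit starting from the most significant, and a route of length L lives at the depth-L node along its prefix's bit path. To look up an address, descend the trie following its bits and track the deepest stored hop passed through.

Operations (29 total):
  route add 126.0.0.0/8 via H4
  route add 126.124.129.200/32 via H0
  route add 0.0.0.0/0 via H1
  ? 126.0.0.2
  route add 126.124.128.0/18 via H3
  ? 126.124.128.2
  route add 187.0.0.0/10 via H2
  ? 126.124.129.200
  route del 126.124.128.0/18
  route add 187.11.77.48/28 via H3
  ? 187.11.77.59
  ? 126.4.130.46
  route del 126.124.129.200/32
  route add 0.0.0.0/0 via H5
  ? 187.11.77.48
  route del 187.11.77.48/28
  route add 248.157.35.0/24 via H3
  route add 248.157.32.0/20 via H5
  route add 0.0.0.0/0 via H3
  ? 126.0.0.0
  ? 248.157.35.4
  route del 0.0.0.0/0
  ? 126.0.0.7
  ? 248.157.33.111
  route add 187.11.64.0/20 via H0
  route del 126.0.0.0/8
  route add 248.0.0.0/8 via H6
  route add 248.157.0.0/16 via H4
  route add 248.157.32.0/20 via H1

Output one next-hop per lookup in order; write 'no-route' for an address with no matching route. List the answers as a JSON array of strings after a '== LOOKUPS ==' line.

Apply in order:
  + 126.0.0.0/8 (H4) depth=8
  + 126.124.129.200/32 (H0) depth=32
  + 0.0.0.0/0 (H1) depth=0
  lookup 126.0.0.2: bits 011111100 walk d0:H1→d1:-→d2:-→d3:-→d4:-→d5:-→d6:-→d7:-→d8:H4→d9:- -> H4
  + 126.124.128.0/18 (H3) depth=18
  lookup 126.124.128.2: bits 01111110011111001000000 walk d0:H1→d1:-→d2:-→d3:-→d4:-→d5:-→d6:-→d7:-→d8:H4→d9:-→d10:-→d11:-→d12:-→d13:-→d14:-→d15:-→d16:-→d17:-→d18:H3→d19:-→d20:-→d21:-→d22:-→d23:- -> H3
  + 187.0.0.0/10 (H2) depth=10
  lookup 126.124.129.200: bits 01111110011111001000000111001000 walk d0:H1→d1:-→d2:-→d3:-→d4:-→d5:-→d6:-→d7:-→d8:H4→d9:-→d10:-→d11:-→d12:-→d13:-→d14:-→d15:-→d16:-→d17:-→d18:H3→d19:-→d20:-→d21:-→d22:-→d23:-→d24:-→d25:-→d26:-→d27:-→d28:-→d29:-→d30:-→d31:-→d32:H0 -> H0
  del 126.124.128.0/18 (clear depth 18)
  + 187.11.77.48/28 (H3) depth=28
  lookup 187.11.77.59: bits 1011101100001011010011010011 walk d0:H1→d1:-→d2:-→d3:-→d4:-→d5:-→d6:-→d7:-→d8:-→d9:-→d10:H2→d11:-→d12:-→d13:-→d14:-→d15:-→d16:-→d17:-→d18:-→d19:-→d20:-→d21:-→d22:-→d23:-→d24:-→d25:-→d26:-→d27:-→d28:H3 -> H3
  lookup 126.4.130.46: bits 011111100 walk d0:H1→d1:-→d2:-→d3:-→d4:-→d5:-→d6:-→d7:-→d8:H4→d9:- -> H4
  del 126.124.129.200/32 (clear depth 32)
  + 0.0.0.0/0 (H5) depth=0
  lookup 187.11.77.48: bits 1011101100001011010011010011 walk d0:H5→d1:-→d2:-→d3:-→d4:-→d5:-→d6:-→d7:-→d8:-→d9:-→d10:H2→d11:-→d12:-→d13:-→d14:-→d15:-→d16:-→d17:-→d18:-→d19:-→d20:-→d21:-→d22:-→d23:-→d24:-→d25:-→d26:-→d27:-→d28:H3 -> H3
  del 187.11.77.48/28 (clear depth 28)
  + 248.157.35.0/24 (H3) depth=24
  + 248.157.32.0/20 (H5) depth=20
  + 0.0.0.0/0 (H3) depth=0
  lookup 126.0.0.0: bits 011111100 walk d0:H3→d1:-→d2:-→d3:-→d4:-→d5:-→d6:-→d7:-→d8:H4→d9:- -> H4
  lookup 248.157.35.4: bits 111110001001110100100011 walk d0:H3→d1:-→d2:-→d3:-→d4:-→d5:-→d6:-→d7:-→d8:-→d9:-→d10:-→d11:-→d12:-→d13:-→d14:-→d15:-→d16:-→d17:-→d18:-→d19:-→d20:H5→d21:-→d22:-→d23:-→d24:H3 -> H3
  del 0.0.0.0/0 (clear depth 0)
  lookup 126.0.0.7: bits 011111100 walk d0:-→d1:-→d2:-→d3:-→d4:-→d5:-→d6:-→d7:-→d8:H4→d9:- -> H4
  lookup 248.157.33.111: bits 1111100010011101001000 walk d0:-→d1:-→d2:-→d3:-→d4:-→d5:-→d6:-→d7:-→d8:-→d9:-→d10:-→d11:-→d12:-→d13:-→d14:-→d15:-→d16:-→d17:-→d18:-→d19:-→d20:H5→d21:-→d22:- -> H5
  + 187.11.64.0/20 (H0) depth=20
  del 126.0.0.0/8 (clear depth 8)
  + 248.0.0.0/8 (H6) depth=8
  + 248.157.0.0/16 (H4) depth=16
  + 248.157.32.0/20 (H1) depth=20

== LOOKUPS ==
["H4","H3","H0","H3","H4","H3","H4","H3","H4","H5"]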